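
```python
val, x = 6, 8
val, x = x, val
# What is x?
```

Answer: 6

Derivation:
Trace (tracking x):
val, x = (6, 8)  # -> val = 6, x = 8
val, x = (x, val)  # -> val = 8, x = 6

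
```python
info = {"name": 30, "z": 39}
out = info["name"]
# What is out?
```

Trace (tracking out):
info = {'name': 30, 'z': 39}  # -> info = {'name': 30, 'z': 39}
out = info['name']  # -> out = 30

Answer: 30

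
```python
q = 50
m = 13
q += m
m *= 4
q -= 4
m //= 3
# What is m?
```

Answer: 17

Derivation:
Trace (tracking m):
q = 50  # -> q = 50
m = 13  # -> m = 13
q += m  # -> q = 63
m *= 4  # -> m = 52
q -= 4  # -> q = 59
m //= 3  # -> m = 17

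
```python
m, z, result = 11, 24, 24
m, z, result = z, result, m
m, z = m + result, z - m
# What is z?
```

Answer: 0

Derivation:
Trace (tracking z):
m, z, result = (11, 24, 24)  # -> m = 11, z = 24, result = 24
m, z, result = (z, result, m)  # -> m = 24, z = 24, result = 11
m, z = (m + result, z - m)  # -> m = 35, z = 0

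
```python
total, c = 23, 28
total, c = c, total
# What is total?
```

Answer: 28

Derivation:
Trace (tracking total):
total, c = (23, 28)  # -> total = 23, c = 28
total, c = (c, total)  # -> total = 28, c = 23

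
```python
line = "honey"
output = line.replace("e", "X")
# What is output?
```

Trace (tracking output):
line = 'honey'  # -> line = 'honey'
output = line.replace('e', 'X')  # -> output = 'honXy'

Answer: 'honXy'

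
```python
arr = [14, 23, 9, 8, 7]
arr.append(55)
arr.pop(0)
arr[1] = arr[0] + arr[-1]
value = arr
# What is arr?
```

Answer: [23, 78, 8, 7, 55]

Derivation:
Trace (tracking arr):
arr = [14, 23, 9, 8, 7]  # -> arr = [14, 23, 9, 8, 7]
arr.append(55)  # -> arr = [14, 23, 9, 8, 7, 55]
arr.pop(0)  # -> arr = [23, 9, 8, 7, 55]
arr[1] = arr[0] + arr[-1]  # -> arr = [23, 78, 8, 7, 55]
value = arr  # -> value = [23, 78, 8, 7, 55]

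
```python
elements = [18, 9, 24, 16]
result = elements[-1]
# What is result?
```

Trace (tracking result):
elements = [18, 9, 24, 16]  # -> elements = [18, 9, 24, 16]
result = elements[-1]  # -> result = 16

Answer: 16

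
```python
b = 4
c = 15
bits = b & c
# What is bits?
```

Answer: 4

Derivation:
Trace (tracking bits):
b = 4  # -> b = 4
c = 15  # -> c = 15
bits = b & c  # -> bits = 4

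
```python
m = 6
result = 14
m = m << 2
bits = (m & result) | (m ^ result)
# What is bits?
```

Trace (tracking bits):
m = 6  # -> m = 6
result = 14  # -> result = 14
m = m << 2  # -> m = 24
bits = m & result | m ^ result  # -> bits = 30

Answer: 30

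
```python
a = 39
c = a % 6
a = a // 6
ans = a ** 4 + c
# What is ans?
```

Answer: 1299

Derivation:
Trace (tracking ans):
a = 39  # -> a = 39
c = a % 6  # -> c = 3
a = a // 6  # -> a = 6
ans = a ** 4 + c  # -> ans = 1299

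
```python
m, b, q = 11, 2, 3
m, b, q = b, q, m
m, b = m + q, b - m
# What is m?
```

Trace (tracking m):
m, b, q = (11, 2, 3)  # -> m = 11, b = 2, q = 3
m, b, q = (b, q, m)  # -> m = 2, b = 3, q = 11
m, b = (m + q, b - m)  # -> m = 13, b = 1

Answer: 13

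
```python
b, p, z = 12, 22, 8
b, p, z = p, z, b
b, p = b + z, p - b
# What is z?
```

Answer: 12

Derivation:
Trace (tracking z):
b, p, z = (12, 22, 8)  # -> b = 12, p = 22, z = 8
b, p, z = (p, z, b)  # -> b = 22, p = 8, z = 12
b, p = (b + z, p - b)  # -> b = 34, p = -14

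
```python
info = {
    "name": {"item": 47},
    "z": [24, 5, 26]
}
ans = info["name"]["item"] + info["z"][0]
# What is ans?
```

Trace (tracking ans):
info = {'name': {'item': 47}, 'z': [24, 5, 26]}  # -> info = {'name': {'item': 47}, 'z': [24, 5, 26]}
ans = info['name']['item'] + info['z'][0]  # -> ans = 71

Answer: 71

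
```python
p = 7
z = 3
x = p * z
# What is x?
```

Trace (tracking x):
p = 7  # -> p = 7
z = 3  # -> z = 3
x = p * z  # -> x = 21

Answer: 21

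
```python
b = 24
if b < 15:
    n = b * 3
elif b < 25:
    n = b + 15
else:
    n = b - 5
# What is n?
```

Trace (tracking n):
b = 24  # -> b = 24
if b < 15:  # condition is False
elif b < 25:  # condition is True
    n = b + 15  # -> n = 39

Answer: 39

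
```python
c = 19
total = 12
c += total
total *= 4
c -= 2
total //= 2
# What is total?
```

Answer: 24

Derivation:
Trace (tracking total):
c = 19  # -> c = 19
total = 12  # -> total = 12
c += total  # -> c = 31
total *= 4  # -> total = 48
c -= 2  # -> c = 29
total //= 2  # -> total = 24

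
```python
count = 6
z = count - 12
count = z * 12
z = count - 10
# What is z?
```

Answer: -82

Derivation:
Trace (tracking z):
count = 6  # -> count = 6
z = count - 12  # -> z = -6
count = z * 12  # -> count = -72
z = count - 10  # -> z = -82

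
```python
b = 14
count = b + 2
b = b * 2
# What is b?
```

Answer: 28

Derivation:
Trace (tracking b):
b = 14  # -> b = 14
count = b + 2  # -> count = 16
b = b * 2  # -> b = 28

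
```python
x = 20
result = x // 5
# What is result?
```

Answer: 4

Derivation:
Trace (tracking result):
x = 20  # -> x = 20
result = x // 5  # -> result = 4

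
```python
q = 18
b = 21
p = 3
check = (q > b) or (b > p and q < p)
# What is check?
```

Trace (tracking check):
q = 18  # -> q = 18
b = 21  # -> b = 21
p = 3  # -> p = 3
check = q > b or (b > p and q < p)  # -> check = False

Answer: False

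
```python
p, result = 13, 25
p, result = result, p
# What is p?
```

Trace (tracking p):
p, result = (13, 25)  # -> p = 13, result = 25
p, result = (result, p)  # -> p = 25, result = 13

Answer: 25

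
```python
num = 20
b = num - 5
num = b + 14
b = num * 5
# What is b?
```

Trace (tracking b):
num = 20  # -> num = 20
b = num - 5  # -> b = 15
num = b + 14  # -> num = 29
b = num * 5  # -> b = 145

Answer: 145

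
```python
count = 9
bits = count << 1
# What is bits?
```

Trace (tracking bits):
count = 9  # -> count = 9
bits = count << 1  # -> bits = 18

Answer: 18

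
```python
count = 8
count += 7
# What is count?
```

Answer: 15

Derivation:
Trace (tracking count):
count = 8  # -> count = 8
count += 7  # -> count = 15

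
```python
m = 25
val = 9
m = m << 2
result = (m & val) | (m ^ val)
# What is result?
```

Trace (tracking result):
m = 25  # -> m = 25
val = 9  # -> val = 9
m = m << 2  # -> m = 100
result = m & val | m ^ val  # -> result = 109

Answer: 109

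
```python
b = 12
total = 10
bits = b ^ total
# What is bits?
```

Answer: 6

Derivation:
Trace (tracking bits):
b = 12  # -> b = 12
total = 10  # -> total = 10
bits = b ^ total  # -> bits = 6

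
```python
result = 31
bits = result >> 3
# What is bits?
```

Trace (tracking bits):
result = 31  # -> result = 31
bits = result >> 3  # -> bits = 3

Answer: 3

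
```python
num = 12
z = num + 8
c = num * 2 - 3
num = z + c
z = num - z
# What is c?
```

Trace (tracking c):
num = 12  # -> num = 12
z = num + 8  # -> z = 20
c = num * 2 - 3  # -> c = 21
num = z + c  # -> num = 41
z = num - z  # -> z = 21

Answer: 21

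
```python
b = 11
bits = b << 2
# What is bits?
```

Trace (tracking bits):
b = 11  # -> b = 11
bits = b << 2  # -> bits = 44

Answer: 44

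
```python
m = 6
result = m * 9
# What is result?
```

Trace (tracking result):
m = 6  # -> m = 6
result = m * 9  # -> result = 54

Answer: 54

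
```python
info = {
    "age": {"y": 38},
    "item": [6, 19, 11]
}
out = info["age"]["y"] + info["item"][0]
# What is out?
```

Answer: 44

Derivation:
Trace (tracking out):
info = {'age': {'y': 38}, 'item': [6, 19, 11]}  # -> info = {'age': {'y': 38}, 'item': [6, 19, 11]}
out = info['age']['y'] + info['item'][0]  # -> out = 44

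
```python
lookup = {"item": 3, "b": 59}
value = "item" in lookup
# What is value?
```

Trace (tracking value):
lookup = {'item': 3, 'b': 59}  # -> lookup = {'item': 3, 'b': 59}
value = 'item' in lookup  # -> value = True

Answer: True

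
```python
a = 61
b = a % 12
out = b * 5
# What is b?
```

Trace (tracking b):
a = 61  # -> a = 61
b = a % 12  # -> b = 1
out = b * 5  # -> out = 5

Answer: 1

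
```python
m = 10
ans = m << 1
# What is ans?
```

Answer: 20

Derivation:
Trace (tracking ans):
m = 10  # -> m = 10
ans = m << 1  # -> ans = 20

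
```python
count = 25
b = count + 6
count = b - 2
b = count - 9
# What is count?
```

Answer: 29

Derivation:
Trace (tracking count):
count = 25  # -> count = 25
b = count + 6  # -> b = 31
count = b - 2  # -> count = 29
b = count - 9  # -> b = 20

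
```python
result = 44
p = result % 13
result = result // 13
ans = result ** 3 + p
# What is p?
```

Answer: 5

Derivation:
Trace (tracking p):
result = 44  # -> result = 44
p = result % 13  # -> p = 5
result = result // 13  # -> result = 3
ans = result ** 3 + p  # -> ans = 32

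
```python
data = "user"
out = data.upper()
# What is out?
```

Answer: 'USER'

Derivation:
Trace (tracking out):
data = 'user'  # -> data = 'user'
out = data.upper()  # -> out = 'USER'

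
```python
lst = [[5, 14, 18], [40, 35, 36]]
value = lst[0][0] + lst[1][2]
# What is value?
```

Answer: 41

Derivation:
Trace (tracking value):
lst = [[5, 14, 18], [40, 35, 36]]  # -> lst = [[5, 14, 18], [40, 35, 36]]
value = lst[0][0] + lst[1][2]  # -> value = 41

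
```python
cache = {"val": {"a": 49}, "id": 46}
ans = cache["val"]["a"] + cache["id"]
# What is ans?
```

Answer: 95

Derivation:
Trace (tracking ans):
cache = {'val': {'a': 49}, 'id': 46}  # -> cache = {'val': {'a': 49}, 'id': 46}
ans = cache['val']['a'] + cache['id']  # -> ans = 95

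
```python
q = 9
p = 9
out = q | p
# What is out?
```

Trace (tracking out):
q = 9  # -> q = 9
p = 9  # -> p = 9
out = q | p  # -> out = 9

Answer: 9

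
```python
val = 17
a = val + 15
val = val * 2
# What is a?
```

Trace (tracking a):
val = 17  # -> val = 17
a = val + 15  # -> a = 32
val = val * 2  # -> val = 34

Answer: 32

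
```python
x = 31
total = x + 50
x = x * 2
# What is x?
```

Answer: 62

Derivation:
Trace (tracking x):
x = 31  # -> x = 31
total = x + 50  # -> total = 81
x = x * 2  # -> x = 62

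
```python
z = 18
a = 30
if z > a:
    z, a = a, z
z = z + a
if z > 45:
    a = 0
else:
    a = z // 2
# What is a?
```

Trace (tracking a):
z = 18  # -> z = 18
a = 30  # -> a = 30
if z > a:  # condition is False
z = z + a  # -> z = 48
if z > 45:  # condition is True
    a = 0  # -> a = 0

Answer: 0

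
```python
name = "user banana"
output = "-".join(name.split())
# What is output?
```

Answer: 'user-banana'

Derivation:
Trace (tracking output):
name = 'user banana'  # -> name = 'user banana'
output = '-'.join(name.split())  # -> output = 'user-banana'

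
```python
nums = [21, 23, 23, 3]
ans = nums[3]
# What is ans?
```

Answer: 3

Derivation:
Trace (tracking ans):
nums = [21, 23, 23, 3]  # -> nums = [21, 23, 23, 3]
ans = nums[3]  # -> ans = 3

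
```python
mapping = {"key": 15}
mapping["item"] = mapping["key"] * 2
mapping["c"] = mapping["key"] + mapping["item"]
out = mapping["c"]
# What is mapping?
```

Trace (tracking mapping):
mapping = {'key': 15}  # -> mapping = {'key': 15}
mapping['item'] = mapping['key'] * 2  # -> mapping = {'key': 15, 'item': 30}
mapping['c'] = mapping['key'] + mapping['item']  # -> mapping = {'key': 15, 'item': 30, 'c': 45}
out = mapping['c']  # -> out = 45

Answer: {'key': 15, 'item': 30, 'c': 45}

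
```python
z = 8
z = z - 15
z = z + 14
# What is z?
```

Trace (tracking z):
z = 8  # -> z = 8
z = z - 15  # -> z = -7
z = z + 14  # -> z = 7

Answer: 7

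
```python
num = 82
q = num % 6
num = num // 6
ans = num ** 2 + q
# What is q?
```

Answer: 4

Derivation:
Trace (tracking q):
num = 82  # -> num = 82
q = num % 6  # -> q = 4
num = num // 6  # -> num = 13
ans = num ** 2 + q  # -> ans = 173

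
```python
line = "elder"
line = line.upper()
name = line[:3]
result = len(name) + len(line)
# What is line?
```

Answer: 'ELDER'

Derivation:
Trace (tracking line):
line = 'elder'  # -> line = 'elder'
line = line.upper()  # -> line = 'ELDER'
name = line[:3]  # -> name = 'ELD'
result = len(name) + len(line)  # -> result = 8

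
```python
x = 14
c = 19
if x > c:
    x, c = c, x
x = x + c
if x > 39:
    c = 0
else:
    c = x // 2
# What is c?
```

Trace (tracking c):
x = 14  # -> x = 14
c = 19  # -> c = 19
if x > c:  # condition is False
x = x + c  # -> x = 33
if x > 39:  # condition is False
else:
    c = x // 2  # -> c = 16

Answer: 16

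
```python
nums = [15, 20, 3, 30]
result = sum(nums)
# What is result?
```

Answer: 68

Derivation:
Trace (tracking result):
nums = [15, 20, 3, 30]  # -> nums = [15, 20, 3, 30]
result = sum(nums)  # -> result = 68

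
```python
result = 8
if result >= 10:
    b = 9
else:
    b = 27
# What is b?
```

Trace (tracking b):
result = 8  # -> result = 8
if result >= 10:  # condition is False
else:
    b = 27  # -> b = 27

Answer: 27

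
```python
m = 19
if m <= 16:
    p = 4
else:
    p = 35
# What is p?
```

Answer: 35

Derivation:
Trace (tracking p):
m = 19  # -> m = 19
if m <= 16:  # condition is False
else:
    p = 35  # -> p = 35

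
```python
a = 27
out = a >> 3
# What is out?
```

Answer: 3

Derivation:
Trace (tracking out):
a = 27  # -> a = 27
out = a >> 3  # -> out = 3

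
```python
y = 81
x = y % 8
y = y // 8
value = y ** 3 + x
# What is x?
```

Answer: 1

Derivation:
Trace (tracking x):
y = 81  # -> y = 81
x = y % 8  # -> x = 1
y = y // 8  # -> y = 10
value = y ** 3 + x  # -> value = 1001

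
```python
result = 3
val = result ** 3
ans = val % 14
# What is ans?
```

Answer: 13

Derivation:
Trace (tracking ans):
result = 3  # -> result = 3
val = result ** 3  # -> val = 27
ans = val % 14  # -> ans = 13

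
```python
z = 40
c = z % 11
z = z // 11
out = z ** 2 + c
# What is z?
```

Answer: 3

Derivation:
Trace (tracking z):
z = 40  # -> z = 40
c = z % 11  # -> c = 7
z = z // 11  # -> z = 3
out = z ** 2 + c  # -> out = 16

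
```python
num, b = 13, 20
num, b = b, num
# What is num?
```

Answer: 20

Derivation:
Trace (tracking num):
num, b = (13, 20)  # -> num = 13, b = 20
num, b = (b, num)  # -> num = 20, b = 13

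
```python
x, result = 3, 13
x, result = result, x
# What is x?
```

Answer: 13

Derivation:
Trace (tracking x):
x, result = (3, 13)  # -> x = 3, result = 13
x, result = (result, x)  # -> x = 13, result = 3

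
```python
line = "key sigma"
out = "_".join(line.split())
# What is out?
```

Trace (tracking out):
line = 'key sigma'  # -> line = 'key sigma'
out = '_'.join(line.split())  # -> out = 'key_sigma'

Answer: 'key_sigma'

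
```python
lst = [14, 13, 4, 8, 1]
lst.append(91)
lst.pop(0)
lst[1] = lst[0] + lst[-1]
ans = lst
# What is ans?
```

Trace (tracking ans):
lst = [14, 13, 4, 8, 1]  # -> lst = [14, 13, 4, 8, 1]
lst.append(91)  # -> lst = [14, 13, 4, 8, 1, 91]
lst.pop(0)  # -> lst = [13, 4, 8, 1, 91]
lst[1] = lst[0] + lst[-1]  # -> lst = [13, 104, 8, 1, 91]
ans = lst  # -> ans = [13, 104, 8, 1, 91]

Answer: [13, 104, 8, 1, 91]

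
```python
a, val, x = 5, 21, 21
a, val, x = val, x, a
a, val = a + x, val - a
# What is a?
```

Trace (tracking a):
a, val, x = (5, 21, 21)  # -> a = 5, val = 21, x = 21
a, val, x = (val, x, a)  # -> a = 21, val = 21, x = 5
a, val = (a + x, val - a)  # -> a = 26, val = 0

Answer: 26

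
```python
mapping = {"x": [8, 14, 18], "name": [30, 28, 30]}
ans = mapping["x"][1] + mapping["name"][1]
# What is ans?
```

Trace (tracking ans):
mapping = {'x': [8, 14, 18], 'name': [30, 28, 30]}  # -> mapping = {'x': [8, 14, 18], 'name': [30, 28, 30]}
ans = mapping['x'][1] + mapping['name'][1]  # -> ans = 42

Answer: 42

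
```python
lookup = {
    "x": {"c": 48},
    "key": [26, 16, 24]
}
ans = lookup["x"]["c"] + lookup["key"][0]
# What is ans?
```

Answer: 74

Derivation:
Trace (tracking ans):
lookup = {'x': {'c': 48}, 'key': [26, 16, 24]}  # -> lookup = {'x': {'c': 48}, 'key': [26, 16, 24]}
ans = lookup['x']['c'] + lookup['key'][0]  # -> ans = 74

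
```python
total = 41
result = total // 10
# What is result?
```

Trace (tracking result):
total = 41  # -> total = 41
result = total // 10  # -> result = 4

Answer: 4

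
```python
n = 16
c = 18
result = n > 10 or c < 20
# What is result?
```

Answer: True

Derivation:
Trace (tracking result):
n = 16  # -> n = 16
c = 18  # -> c = 18
result = n > 10 or c < 20  # -> result = True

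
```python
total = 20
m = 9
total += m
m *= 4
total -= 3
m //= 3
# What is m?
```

Answer: 12

Derivation:
Trace (tracking m):
total = 20  # -> total = 20
m = 9  # -> m = 9
total += m  # -> total = 29
m *= 4  # -> m = 36
total -= 3  # -> total = 26
m //= 3  # -> m = 12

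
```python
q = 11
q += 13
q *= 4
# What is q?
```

Trace (tracking q):
q = 11  # -> q = 11
q += 13  # -> q = 24
q *= 4  # -> q = 96

Answer: 96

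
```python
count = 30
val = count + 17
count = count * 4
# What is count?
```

Answer: 120

Derivation:
Trace (tracking count):
count = 30  # -> count = 30
val = count + 17  # -> val = 47
count = count * 4  # -> count = 120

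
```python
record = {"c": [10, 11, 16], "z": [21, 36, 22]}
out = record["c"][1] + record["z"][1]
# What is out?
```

Trace (tracking out):
record = {'c': [10, 11, 16], 'z': [21, 36, 22]}  # -> record = {'c': [10, 11, 16], 'z': [21, 36, 22]}
out = record['c'][1] + record['z'][1]  # -> out = 47

Answer: 47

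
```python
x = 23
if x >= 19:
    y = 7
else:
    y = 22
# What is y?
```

Trace (tracking y):
x = 23  # -> x = 23
if x >= 19:  # condition is True
    y = 7  # -> y = 7

Answer: 7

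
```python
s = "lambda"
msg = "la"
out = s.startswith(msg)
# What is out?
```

Answer: True

Derivation:
Trace (tracking out):
s = 'lambda'  # -> s = 'lambda'
msg = 'la'  # -> msg = 'la'
out = s.startswith(msg)  # -> out = True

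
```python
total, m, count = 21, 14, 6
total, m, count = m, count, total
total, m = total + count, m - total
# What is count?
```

Trace (tracking count):
total, m, count = (21, 14, 6)  # -> total = 21, m = 14, count = 6
total, m, count = (m, count, total)  # -> total = 14, m = 6, count = 21
total, m = (total + count, m - total)  # -> total = 35, m = -8

Answer: 21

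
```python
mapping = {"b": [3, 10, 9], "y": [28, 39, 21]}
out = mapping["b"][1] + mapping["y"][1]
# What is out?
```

Trace (tracking out):
mapping = {'b': [3, 10, 9], 'y': [28, 39, 21]}  # -> mapping = {'b': [3, 10, 9], 'y': [28, 39, 21]}
out = mapping['b'][1] + mapping['y'][1]  # -> out = 49

Answer: 49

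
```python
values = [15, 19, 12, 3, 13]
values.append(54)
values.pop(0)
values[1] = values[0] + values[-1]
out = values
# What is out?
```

Trace (tracking out):
values = [15, 19, 12, 3, 13]  # -> values = [15, 19, 12, 3, 13]
values.append(54)  # -> values = [15, 19, 12, 3, 13, 54]
values.pop(0)  # -> values = [19, 12, 3, 13, 54]
values[1] = values[0] + values[-1]  # -> values = [19, 73, 3, 13, 54]
out = values  # -> out = [19, 73, 3, 13, 54]

Answer: [19, 73, 3, 13, 54]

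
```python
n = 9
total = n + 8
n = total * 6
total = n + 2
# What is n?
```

Trace (tracking n):
n = 9  # -> n = 9
total = n + 8  # -> total = 17
n = total * 6  # -> n = 102
total = n + 2  # -> total = 104

Answer: 102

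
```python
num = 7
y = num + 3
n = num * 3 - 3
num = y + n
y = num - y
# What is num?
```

Trace (tracking num):
num = 7  # -> num = 7
y = num + 3  # -> y = 10
n = num * 3 - 3  # -> n = 18
num = y + n  # -> num = 28
y = num - y  # -> y = 18

Answer: 28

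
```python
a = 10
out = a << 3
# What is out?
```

Trace (tracking out):
a = 10  # -> a = 10
out = a << 3  # -> out = 80

Answer: 80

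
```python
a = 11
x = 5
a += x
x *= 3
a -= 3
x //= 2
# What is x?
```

Trace (tracking x):
a = 11  # -> a = 11
x = 5  # -> x = 5
a += x  # -> a = 16
x *= 3  # -> x = 15
a -= 3  # -> a = 13
x //= 2  # -> x = 7

Answer: 7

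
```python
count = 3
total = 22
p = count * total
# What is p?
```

Answer: 66

Derivation:
Trace (tracking p):
count = 3  # -> count = 3
total = 22  # -> total = 22
p = count * total  # -> p = 66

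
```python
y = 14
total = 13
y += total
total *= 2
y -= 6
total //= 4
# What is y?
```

Answer: 21

Derivation:
Trace (tracking y):
y = 14  # -> y = 14
total = 13  # -> total = 13
y += total  # -> y = 27
total *= 2  # -> total = 26
y -= 6  # -> y = 21
total //= 4  # -> total = 6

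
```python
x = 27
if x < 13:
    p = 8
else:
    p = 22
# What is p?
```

Trace (tracking p):
x = 27  # -> x = 27
if x < 13:  # condition is False
else:
    p = 22  # -> p = 22

Answer: 22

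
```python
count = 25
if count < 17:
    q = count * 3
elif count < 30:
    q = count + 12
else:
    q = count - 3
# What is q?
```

Trace (tracking q):
count = 25  # -> count = 25
if count < 17:  # condition is False
elif count < 30:  # condition is True
    q = count + 12  # -> q = 37

Answer: 37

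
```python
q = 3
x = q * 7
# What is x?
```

Answer: 21

Derivation:
Trace (tracking x):
q = 3  # -> q = 3
x = q * 7  # -> x = 21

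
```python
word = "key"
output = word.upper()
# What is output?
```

Answer: 'KEY'

Derivation:
Trace (tracking output):
word = 'key'  # -> word = 'key'
output = word.upper()  # -> output = 'KEY'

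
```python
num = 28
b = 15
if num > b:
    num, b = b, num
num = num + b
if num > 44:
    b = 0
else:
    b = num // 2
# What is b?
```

Answer: 21

Derivation:
Trace (tracking b):
num = 28  # -> num = 28
b = 15  # -> b = 15
if num > b:  # condition is True
    num, b = (b, num)  # -> num = 15, b = 28
num = num + b  # -> num = 43
if num > 44:  # condition is False
else:
    b = num // 2  # -> b = 21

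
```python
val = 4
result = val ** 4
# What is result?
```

Trace (tracking result):
val = 4  # -> val = 4
result = val ** 4  # -> result = 256

Answer: 256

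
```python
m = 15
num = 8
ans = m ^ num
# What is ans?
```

Answer: 7

Derivation:
Trace (tracking ans):
m = 15  # -> m = 15
num = 8  # -> num = 8
ans = m ^ num  # -> ans = 7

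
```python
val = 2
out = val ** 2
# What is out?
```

Answer: 4

Derivation:
Trace (tracking out):
val = 2  # -> val = 2
out = val ** 2  # -> out = 4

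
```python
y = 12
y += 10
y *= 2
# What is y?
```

Answer: 44

Derivation:
Trace (tracking y):
y = 12  # -> y = 12
y += 10  # -> y = 22
y *= 2  # -> y = 44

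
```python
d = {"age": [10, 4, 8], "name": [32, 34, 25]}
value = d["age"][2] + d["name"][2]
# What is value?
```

Trace (tracking value):
d = {'age': [10, 4, 8], 'name': [32, 34, 25]}  # -> d = {'age': [10, 4, 8], 'name': [32, 34, 25]}
value = d['age'][2] + d['name'][2]  # -> value = 33

Answer: 33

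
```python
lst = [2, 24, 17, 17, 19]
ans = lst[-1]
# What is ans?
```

Answer: 19

Derivation:
Trace (tracking ans):
lst = [2, 24, 17, 17, 19]  # -> lst = [2, 24, 17, 17, 19]
ans = lst[-1]  # -> ans = 19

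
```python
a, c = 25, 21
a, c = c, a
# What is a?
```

Trace (tracking a):
a, c = (25, 21)  # -> a = 25, c = 21
a, c = (c, a)  # -> a = 21, c = 25

Answer: 21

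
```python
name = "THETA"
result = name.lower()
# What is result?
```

Trace (tracking result):
name = 'THETA'  # -> name = 'THETA'
result = name.lower()  # -> result = 'theta'

Answer: 'theta'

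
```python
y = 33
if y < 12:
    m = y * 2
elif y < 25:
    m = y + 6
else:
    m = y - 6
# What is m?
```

Trace (tracking m):
y = 33  # -> y = 33
if y < 12:  # condition is False
elif y < 25:  # condition is False
else:
    m = y - 6  # -> m = 27

Answer: 27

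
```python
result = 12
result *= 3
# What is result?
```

Answer: 36

Derivation:
Trace (tracking result):
result = 12  # -> result = 12
result *= 3  # -> result = 36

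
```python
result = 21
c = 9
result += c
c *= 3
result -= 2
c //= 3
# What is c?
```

Answer: 9

Derivation:
Trace (tracking c):
result = 21  # -> result = 21
c = 9  # -> c = 9
result += c  # -> result = 30
c *= 3  # -> c = 27
result -= 2  # -> result = 28
c //= 3  # -> c = 9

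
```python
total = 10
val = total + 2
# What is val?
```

Trace (tracking val):
total = 10  # -> total = 10
val = total + 2  # -> val = 12

Answer: 12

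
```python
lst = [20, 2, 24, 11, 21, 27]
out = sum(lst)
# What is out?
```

Trace (tracking out):
lst = [20, 2, 24, 11, 21, 27]  # -> lst = [20, 2, 24, 11, 21, 27]
out = sum(lst)  # -> out = 105

Answer: 105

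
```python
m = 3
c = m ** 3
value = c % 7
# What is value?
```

Trace (tracking value):
m = 3  # -> m = 3
c = m ** 3  # -> c = 27
value = c % 7  # -> value = 6

Answer: 6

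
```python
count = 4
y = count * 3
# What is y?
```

Trace (tracking y):
count = 4  # -> count = 4
y = count * 3  # -> y = 12

Answer: 12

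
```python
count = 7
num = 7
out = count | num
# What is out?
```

Answer: 7

Derivation:
Trace (tracking out):
count = 7  # -> count = 7
num = 7  # -> num = 7
out = count | num  # -> out = 7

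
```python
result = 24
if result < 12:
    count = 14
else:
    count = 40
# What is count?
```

Trace (tracking count):
result = 24  # -> result = 24
if result < 12:  # condition is False
else:
    count = 40  # -> count = 40

Answer: 40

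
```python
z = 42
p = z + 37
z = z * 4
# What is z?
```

Answer: 168

Derivation:
Trace (tracking z):
z = 42  # -> z = 42
p = z + 37  # -> p = 79
z = z * 4  # -> z = 168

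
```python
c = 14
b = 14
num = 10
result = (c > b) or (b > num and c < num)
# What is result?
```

Trace (tracking result):
c = 14  # -> c = 14
b = 14  # -> b = 14
num = 10  # -> num = 10
result = c > b or (b > num and c < num)  # -> result = False

Answer: False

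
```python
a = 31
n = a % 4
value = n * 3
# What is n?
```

Answer: 3

Derivation:
Trace (tracking n):
a = 31  # -> a = 31
n = a % 4  # -> n = 3
value = n * 3  # -> value = 9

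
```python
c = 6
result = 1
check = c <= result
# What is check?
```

Trace (tracking check):
c = 6  # -> c = 6
result = 1  # -> result = 1
check = c <= result  # -> check = False

Answer: False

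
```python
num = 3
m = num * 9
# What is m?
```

Trace (tracking m):
num = 3  # -> num = 3
m = num * 9  # -> m = 27

Answer: 27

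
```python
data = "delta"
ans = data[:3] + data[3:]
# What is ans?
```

Answer: 'delta'

Derivation:
Trace (tracking ans):
data = 'delta'  # -> data = 'delta'
ans = data[:3] + data[3:]  # -> ans = 'delta'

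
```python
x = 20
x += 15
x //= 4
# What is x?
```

Answer: 8

Derivation:
Trace (tracking x):
x = 20  # -> x = 20
x += 15  # -> x = 35
x //= 4  # -> x = 8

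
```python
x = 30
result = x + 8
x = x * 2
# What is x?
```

Answer: 60

Derivation:
Trace (tracking x):
x = 30  # -> x = 30
result = x + 8  # -> result = 38
x = x * 2  # -> x = 60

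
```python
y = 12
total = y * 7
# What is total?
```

Trace (tracking total):
y = 12  # -> y = 12
total = y * 7  # -> total = 84

Answer: 84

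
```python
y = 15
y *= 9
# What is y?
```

Answer: 135

Derivation:
Trace (tracking y):
y = 15  # -> y = 15
y *= 9  # -> y = 135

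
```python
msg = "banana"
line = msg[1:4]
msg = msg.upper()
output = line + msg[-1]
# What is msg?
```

Trace (tracking msg):
msg = 'banana'  # -> msg = 'banana'
line = msg[1:4]  # -> line = 'ana'
msg = msg.upper()  # -> msg = 'BANANA'
output = line + msg[-1]  # -> output = 'anaA'

Answer: 'BANANA'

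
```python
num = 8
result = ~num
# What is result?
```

Answer: -9

Derivation:
Trace (tracking result):
num = 8  # -> num = 8
result = ~num  # -> result = -9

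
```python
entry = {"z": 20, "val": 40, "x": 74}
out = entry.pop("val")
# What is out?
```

Answer: 40

Derivation:
Trace (tracking out):
entry = {'z': 20, 'val': 40, 'x': 74}  # -> entry = {'z': 20, 'val': 40, 'x': 74}
out = entry.pop('val')  # -> out = 40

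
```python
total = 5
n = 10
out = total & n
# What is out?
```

Trace (tracking out):
total = 5  # -> total = 5
n = 10  # -> n = 10
out = total & n  # -> out = 0

Answer: 0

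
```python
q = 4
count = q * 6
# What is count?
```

Trace (tracking count):
q = 4  # -> q = 4
count = q * 6  # -> count = 24

Answer: 24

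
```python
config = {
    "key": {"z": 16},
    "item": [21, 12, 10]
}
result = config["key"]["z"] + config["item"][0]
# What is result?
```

Answer: 37

Derivation:
Trace (tracking result):
config = {'key': {'z': 16}, 'item': [21, 12, 10]}  # -> config = {'key': {'z': 16}, 'item': [21, 12, 10]}
result = config['key']['z'] + config['item'][0]  # -> result = 37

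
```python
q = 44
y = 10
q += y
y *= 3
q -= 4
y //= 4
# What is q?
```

Trace (tracking q):
q = 44  # -> q = 44
y = 10  # -> y = 10
q += y  # -> q = 54
y *= 3  # -> y = 30
q -= 4  # -> q = 50
y //= 4  # -> y = 7

Answer: 50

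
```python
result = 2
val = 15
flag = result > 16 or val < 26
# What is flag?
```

Answer: True

Derivation:
Trace (tracking flag):
result = 2  # -> result = 2
val = 15  # -> val = 15
flag = result > 16 or val < 26  # -> flag = True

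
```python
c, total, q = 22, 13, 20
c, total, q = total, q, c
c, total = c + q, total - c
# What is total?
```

Trace (tracking total):
c, total, q = (22, 13, 20)  # -> c = 22, total = 13, q = 20
c, total, q = (total, q, c)  # -> c = 13, total = 20, q = 22
c, total = (c + q, total - c)  # -> c = 35, total = 7

Answer: 7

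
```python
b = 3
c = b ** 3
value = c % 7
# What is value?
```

Trace (tracking value):
b = 3  # -> b = 3
c = b ** 3  # -> c = 27
value = c % 7  # -> value = 6

Answer: 6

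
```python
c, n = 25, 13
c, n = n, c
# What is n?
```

Answer: 25

Derivation:
Trace (tracking n):
c, n = (25, 13)  # -> c = 25, n = 13
c, n = (n, c)  # -> c = 13, n = 25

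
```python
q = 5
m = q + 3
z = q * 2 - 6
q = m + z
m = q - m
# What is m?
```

Answer: 4

Derivation:
Trace (tracking m):
q = 5  # -> q = 5
m = q + 3  # -> m = 8
z = q * 2 - 6  # -> z = 4
q = m + z  # -> q = 12
m = q - m  # -> m = 4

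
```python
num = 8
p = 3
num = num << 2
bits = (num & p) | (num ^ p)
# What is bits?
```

Trace (tracking bits):
num = 8  # -> num = 8
p = 3  # -> p = 3
num = num << 2  # -> num = 32
bits = num & p | num ^ p  # -> bits = 35

Answer: 35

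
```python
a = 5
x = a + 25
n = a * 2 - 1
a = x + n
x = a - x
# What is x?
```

Trace (tracking x):
a = 5  # -> a = 5
x = a + 25  # -> x = 30
n = a * 2 - 1  # -> n = 9
a = x + n  # -> a = 39
x = a - x  # -> x = 9

Answer: 9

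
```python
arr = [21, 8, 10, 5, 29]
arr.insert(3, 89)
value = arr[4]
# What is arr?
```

Answer: [21, 8, 10, 89, 5, 29]

Derivation:
Trace (tracking arr):
arr = [21, 8, 10, 5, 29]  # -> arr = [21, 8, 10, 5, 29]
arr.insert(3, 89)  # -> arr = [21, 8, 10, 89, 5, 29]
value = arr[4]  # -> value = 5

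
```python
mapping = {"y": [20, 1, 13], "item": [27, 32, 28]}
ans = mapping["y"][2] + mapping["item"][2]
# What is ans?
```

Answer: 41

Derivation:
Trace (tracking ans):
mapping = {'y': [20, 1, 13], 'item': [27, 32, 28]}  # -> mapping = {'y': [20, 1, 13], 'item': [27, 32, 28]}
ans = mapping['y'][2] + mapping['item'][2]  # -> ans = 41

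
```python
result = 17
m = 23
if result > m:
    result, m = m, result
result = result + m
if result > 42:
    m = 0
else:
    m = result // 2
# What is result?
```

Trace (tracking result):
result = 17  # -> result = 17
m = 23  # -> m = 23
if result > m:  # condition is False
result = result + m  # -> result = 40
if result > 42:  # condition is False
else:
    m = result // 2  # -> m = 20

Answer: 40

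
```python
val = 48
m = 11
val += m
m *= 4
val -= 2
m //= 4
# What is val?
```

Answer: 57

Derivation:
Trace (tracking val):
val = 48  # -> val = 48
m = 11  # -> m = 11
val += m  # -> val = 59
m *= 4  # -> m = 44
val -= 2  # -> val = 57
m //= 4  # -> m = 11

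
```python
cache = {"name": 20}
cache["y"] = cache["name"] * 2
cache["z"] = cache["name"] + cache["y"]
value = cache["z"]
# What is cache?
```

Answer: {'name': 20, 'y': 40, 'z': 60}

Derivation:
Trace (tracking cache):
cache = {'name': 20}  # -> cache = {'name': 20}
cache['y'] = cache['name'] * 2  # -> cache = {'name': 20, 'y': 40}
cache['z'] = cache['name'] + cache['y']  # -> cache = {'name': 20, 'y': 40, 'z': 60}
value = cache['z']  # -> value = 60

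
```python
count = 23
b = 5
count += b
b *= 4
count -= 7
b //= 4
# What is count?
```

Trace (tracking count):
count = 23  # -> count = 23
b = 5  # -> b = 5
count += b  # -> count = 28
b *= 4  # -> b = 20
count -= 7  # -> count = 21
b //= 4  # -> b = 5

Answer: 21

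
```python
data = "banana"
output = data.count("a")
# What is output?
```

Trace (tracking output):
data = 'banana'  # -> data = 'banana'
output = data.count('a')  # -> output = 3

Answer: 3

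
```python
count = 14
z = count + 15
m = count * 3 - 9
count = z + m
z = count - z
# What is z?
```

Trace (tracking z):
count = 14  # -> count = 14
z = count + 15  # -> z = 29
m = count * 3 - 9  # -> m = 33
count = z + m  # -> count = 62
z = count - z  # -> z = 33

Answer: 33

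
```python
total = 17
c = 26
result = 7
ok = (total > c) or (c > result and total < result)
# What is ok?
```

Answer: False

Derivation:
Trace (tracking ok):
total = 17  # -> total = 17
c = 26  # -> c = 26
result = 7  # -> result = 7
ok = total > c or (c > result and total < result)  # -> ok = False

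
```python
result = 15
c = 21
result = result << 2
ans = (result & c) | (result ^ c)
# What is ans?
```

Answer: 61

Derivation:
Trace (tracking ans):
result = 15  # -> result = 15
c = 21  # -> c = 21
result = result << 2  # -> result = 60
ans = result & c | result ^ c  # -> ans = 61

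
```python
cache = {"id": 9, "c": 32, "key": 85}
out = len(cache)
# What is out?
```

Answer: 3

Derivation:
Trace (tracking out):
cache = {'id': 9, 'c': 32, 'key': 85}  # -> cache = {'id': 9, 'c': 32, 'key': 85}
out = len(cache)  # -> out = 3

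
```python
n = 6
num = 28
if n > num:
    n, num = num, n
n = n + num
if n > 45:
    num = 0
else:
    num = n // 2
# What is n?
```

Answer: 34

Derivation:
Trace (tracking n):
n = 6  # -> n = 6
num = 28  # -> num = 28
if n > num:  # condition is False
n = n + num  # -> n = 34
if n > 45:  # condition is False
else:
    num = n // 2  # -> num = 17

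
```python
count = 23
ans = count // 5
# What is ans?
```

Answer: 4

Derivation:
Trace (tracking ans):
count = 23  # -> count = 23
ans = count // 5  # -> ans = 4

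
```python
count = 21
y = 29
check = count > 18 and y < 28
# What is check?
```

Answer: False

Derivation:
Trace (tracking check):
count = 21  # -> count = 21
y = 29  # -> y = 29
check = count > 18 and y < 28  # -> check = False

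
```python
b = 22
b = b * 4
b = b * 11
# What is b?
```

Answer: 968

Derivation:
Trace (tracking b):
b = 22  # -> b = 22
b = b * 4  # -> b = 88
b = b * 11  # -> b = 968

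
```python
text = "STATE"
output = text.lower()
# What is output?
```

Answer: 'state'

Derivation:
Trace (tracking output):
text = 'STATE'  # -> text = 'STATE'
output = text.lower()  # -> output = 'state'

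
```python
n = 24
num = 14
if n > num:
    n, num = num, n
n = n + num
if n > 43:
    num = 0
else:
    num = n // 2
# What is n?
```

Trace (tracking n):
n = 24  # -> n = 24
num = 14  # -> num = 14
if n > num:  # condition is True
    n, num = (num, n)  # -> n = 14, num = 24
n = n + num  # -> n = 38
if n > 43:  # condition is False
else:
    num = n // 2  # -> num = 19

Answer: 38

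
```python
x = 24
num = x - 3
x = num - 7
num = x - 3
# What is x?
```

Trace (tracking x):
x = 24  # -> x = 24
num = x - 3  # -> num = 21
x = num - 7  # -> x = 14
num = x - 3  # -> num = 11

Answer: 14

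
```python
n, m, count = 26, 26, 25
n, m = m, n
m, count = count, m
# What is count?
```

Trace (tracking count):
n, m, count = (26, 26, 25)  # -> n = 26, m = 26, count = 25
n, m = (m, n)  # -> n = 26, m = 26
m, count = (count, m)  # -> m = 25, count = 26

Answer: 26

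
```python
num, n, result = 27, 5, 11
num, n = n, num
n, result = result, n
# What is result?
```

Trace (tracking result):
num, n, result = (27, 5, 11)  # -> num = 27, n = 5, result = 11
num, n = (n, num)  # -> num = 5, n = 27
n, result = (result, n)  # -> n = 11, result = 27

Answer: 27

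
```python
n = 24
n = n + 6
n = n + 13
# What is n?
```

Trace (tracking n):
n = 24  # -> n = 24
n = n + 6  # -> n = 30
n = n + 13  # -> n = 43

Answer: 43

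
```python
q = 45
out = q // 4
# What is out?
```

Trace (tracking out):
q = 45  # -> q = 45
out = q // 4  # -> out = 11

Answer: 11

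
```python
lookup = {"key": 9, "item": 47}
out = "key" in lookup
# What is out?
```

Trace (tracking out):
lookup = {'key': 9, 'item': 47}  # -> lookup = {'key': 9, 'item': 47}
out = 'key' in lookup  # -> out = True

Answer: True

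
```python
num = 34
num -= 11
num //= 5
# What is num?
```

Answer: 4

Derivation:
Trace (tracking num):
num = 34  # -> num = 34
num -= 11  # -> num = 23
num //= 5  # -> num = 4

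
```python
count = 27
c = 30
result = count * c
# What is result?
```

Answer: 810

Derivation:
Trace (tracking result):
count = 27  # -> count = 27
c = 30  # -> c = 30
result = count * c  # -> result = 810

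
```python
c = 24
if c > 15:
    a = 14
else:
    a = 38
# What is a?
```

Trace (tracking a):
c = 24  # -> c = 24
if c > 15:  # condition is True
    a = 14  # -> a = 14

Answer: 14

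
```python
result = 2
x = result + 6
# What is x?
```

Trace (tracking x):
result = 2  # -> result = 2
x = result + 6  # -> x = 8

Answer: 8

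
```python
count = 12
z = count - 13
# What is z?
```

Trace (tracking z):
count = 12  # -> count = 12
z = count - 13  # -> z = -1

Answer: -1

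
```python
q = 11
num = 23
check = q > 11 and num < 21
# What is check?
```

Trace (tracking check):
q = 11  # -> q = 11
num = 23  # -> num = 23
check = q > 11 and num < 21  # -> check = False

Answer: False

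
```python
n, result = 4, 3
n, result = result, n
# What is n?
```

Trace (tracking n):
n, result = (4, 3)  # -> n = 4, result = 3
n, result = (result, n)  # -> n = 3, result = 4

Answer: 3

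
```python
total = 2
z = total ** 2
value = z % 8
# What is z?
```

Answer: 4

Derivation:
Trace (tracking z):
total = 2  # -> total = 2
z = total ** 2  # -> z = 4
value = z % 8  # -> value = 4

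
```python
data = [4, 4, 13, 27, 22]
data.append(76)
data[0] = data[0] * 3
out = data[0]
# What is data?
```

Trace (tracking data):
data = [4, 4, 13, 27, 22]  # -> data = [4, 4, 13, 27, 22]
data.append(76)  # -> data = [4, 4, 13, 27, 22, 76]
data[0] = data[0] * 3  # -> data = [12, 4, 13, 27, 22, 76]
out = data[0]  # -> out = 12

Answer: [12, 4, 13, 27, 22, 76]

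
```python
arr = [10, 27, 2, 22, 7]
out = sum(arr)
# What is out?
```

Trace (tracking out):
arr = [10, 27, 2, 22, 7]  # -> arr = [10, 27, 2, 22, 7]
out = sum(arr)  # -> out = 68

Answer: 68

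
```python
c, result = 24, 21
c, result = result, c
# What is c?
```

Answer: 21

Derivation:
Trace (tracking c):
c, result = (24, 21)  # -> c = 24, result = 21
c, result = (result, c)  # -> c = 21, result = 24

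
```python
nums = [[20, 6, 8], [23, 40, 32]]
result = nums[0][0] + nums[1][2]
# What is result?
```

Trace (tracking result):
nums = [[20, 6, 8], [23, 40, 32]]  # -> nums = [[20, 6, 8], [23, 40, 32]]
result = nums[0][0] + nums[1][2]  # -> result = 52

Answer: 52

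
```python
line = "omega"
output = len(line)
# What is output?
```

Trace (tracking output):
line = 'omega'  # -> line = 'omega'
output = len(line)  # -> output = 5

Answer: 5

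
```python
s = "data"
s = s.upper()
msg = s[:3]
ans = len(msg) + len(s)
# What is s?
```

Trace (tracking s):
s = 'data'  # -> s = 'data'
s = s.upper()  # -> s = 'DATA'
msg = s[:3]  # -> msg = 'DAT'
ans = len(msg) + len(s)  # -> ans = 7

Answer: 'DATA'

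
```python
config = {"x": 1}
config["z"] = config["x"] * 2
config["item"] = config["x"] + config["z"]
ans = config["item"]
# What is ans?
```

Trace (tracking ans):
config = {'x': 1}  # -> config = {'x': 1}
config['z'] = config['x'] * 2  # -> config = {'x': 1, 'z': 2}
config['item'] = config['x'] + config['z']  # -> config = {'x': 1, 'z': 2, 'item': 3}
ans = config['item']  # -> ans = 3

Answer: 3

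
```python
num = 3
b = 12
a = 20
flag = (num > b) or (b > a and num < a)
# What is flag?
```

Trace (tracking flag):
num = 3  # -> num = 3
b = 12  # -> b = 12
a = 20  # -> a = 20
flag = num > b or (b > a and num < a)  # -> flag = False

Answer: False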